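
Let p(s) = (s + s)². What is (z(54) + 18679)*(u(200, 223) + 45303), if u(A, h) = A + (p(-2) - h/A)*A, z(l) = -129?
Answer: 899304000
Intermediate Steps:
p(s) = 4*s² (p(s) = (2*s)² = 4*s²)
u(A, h) = A + A*(16 - h/A) (u(A, h) = A + (4*(-2)² - h/A)*A = A + (4*4 - h/A)*A = A + (16 - h/A)*A = A + A*(16 - h/A))
(z(54) + 18679)*(u(200, 223) + 45303) = (-129 + 18679)*((-1*223 + 17*200) + 45303) = 18550*((-223 + 3400) + 45303) = 18550*(3177 + 45303) = 18550*48480 = 899304000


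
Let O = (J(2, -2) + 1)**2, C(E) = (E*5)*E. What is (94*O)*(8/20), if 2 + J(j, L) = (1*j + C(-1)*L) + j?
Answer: 9212/5 ≈ 1842.4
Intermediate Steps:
C(E) = 5*E**2 (C(E) = (5*E)*E = 5*E**2)
J(j, L) = -2 + 2*j + 5*L (J(j, L) = -2 + ((1*j + (5*(-1)**2)*L) + j) = -2 + ((j + (5*1)*L) + j) = -2 + ((j + 5*L) + j) = -2 + (2*j + 5*L) = -2 + 2*j + 5*L)
O = 49 (O = ((-2 + 2*2 + 5*(-2)) + 1)**2 = ((-2 + 4 - 10) + 1)**2 = (-8 + 1)**2 = (-7)**2 = 49)
(94*O)*(8/20) = (94*49)*(8/20) = 4606*(8*(1/20)) = 4606*(2/5) = 9212/5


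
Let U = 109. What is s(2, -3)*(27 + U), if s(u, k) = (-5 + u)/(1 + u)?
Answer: -136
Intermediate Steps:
s(u, k) = (-5 + u)/(1 + u)
s(2, -3)*(27 + U) = ((-5 + 2)/(1 + 2))*(27 + 109) = (-3/3)*136 = ((1/3)*(-3))*136 = -1*136 = -136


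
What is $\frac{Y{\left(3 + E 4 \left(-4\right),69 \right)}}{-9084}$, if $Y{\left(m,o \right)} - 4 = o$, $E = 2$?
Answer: $- \frac{73}{9084} \approx -0.0080361$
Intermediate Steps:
$Y{\left(m,o \right)} = 4 + o$
$\frac{Y{\left(3 + E 4 \left(-4\right),69 \right)}}{-9084} = \frac{4 + 69}{-9084} = 73 \left(- \frac{1}{9084}\right) = - \frac{73}{9084}$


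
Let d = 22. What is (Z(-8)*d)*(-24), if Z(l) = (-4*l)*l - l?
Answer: 130944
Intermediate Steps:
Z(l) = -l - 4*l² (Z(l) = -4*l² - l = -l - 4*l²)
(Z(-8)*d)*(-24) = (-1*(-8)*(1 + 4*(-8))*22)*(-24) = (-1*(-8)*(1 - 32)*22)*(-24) = (-1*(-8)*(-31)*22)*(-24) = -248*22*(-24) = -5456*(-24) = 130944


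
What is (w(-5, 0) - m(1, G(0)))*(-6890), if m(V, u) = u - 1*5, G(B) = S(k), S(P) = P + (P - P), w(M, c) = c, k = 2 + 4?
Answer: 6890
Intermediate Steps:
k = 6
S(P) = P (S(P) = P + 0 = P)
G(B) = 6
m(V, u) = -5 + u (m(V, u) = u - 5 = -5 + u)
(w(-5, 0) - m(1, G(0)))*(-6890) = (0 - (-5 + 6))*(-6890) = (0 - 1*1)*(-6890) = (0 - 1)*(-6890) = -1*(-6890) = 6890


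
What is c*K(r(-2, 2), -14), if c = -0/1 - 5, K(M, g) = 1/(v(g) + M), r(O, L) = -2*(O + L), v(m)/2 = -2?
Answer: 5/4 ≈ 1.2500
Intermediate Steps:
v(m) = -4 (v(m) = 2*(-2) = -4)
r(O, L) = -2*L - 2*O (r(O, L) = -2*(L + O) = -2*L - 2*O)
K(M, g) = 1/(-4 + M)
c = -5 (c = -0 - 5 = -1*0 - 5 = 0 - 5 = -5)
c*K(r(-2, 2), -14) = -5/(-4 + (-2*2 - 2*(-2))) = -5/(-4 + (-4 + 4)) = -5/(-4 + 0) = -5/(-4) = -5*(-1/4) = 5/4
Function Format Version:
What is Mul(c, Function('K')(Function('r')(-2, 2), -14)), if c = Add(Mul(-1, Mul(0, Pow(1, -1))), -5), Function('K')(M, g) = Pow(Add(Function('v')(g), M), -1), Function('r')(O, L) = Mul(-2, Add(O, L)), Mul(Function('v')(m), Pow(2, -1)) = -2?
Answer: Rational(5, 4) ≈ 1.2500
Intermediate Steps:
Function('v')(m) = -4 (Function('v')(m) = Mul(2, -2) = -4)
Function('r')(O, L) = Add(Mul(-2, L), Mul(-2, O)) (Function('r')(O, L) = Mul(-2, Add(L, O)) = Add(Mul(-2, L), Mul(-2, O)))
Function('K')(M, g) = Pow(Add(-4, M), -1)
c = -5 (c = Add(Mul(-1, Mul(0, 1)), -5) = Add(Mul(-1, 0), -5) = Add(0, -5) = -5)
Mul(c, Function('K')(Function('r')(-2, 2), -14)) = Mul(-5, Pow(Add(-4, Add(Mul(-2, 2), Mul(-2, -2))), -1)) = Mul(-5, Pow(Add(-4, Add(-4, 4)), -1)) = Mul(-5, Pow(Add(-4, 0), -1)) = Mul(-5, Pow(-4, -1)) = Mul(-5, Rational(-1, 4)) = Rational(5, 4)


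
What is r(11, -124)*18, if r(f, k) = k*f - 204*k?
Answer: 430776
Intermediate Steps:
r(f, k) = -204*k + f*k (r(f, k) = f*k - 204*k = -204*k + f*k)
r(11, -124)*18 = -124*(-204 + 11)*18 = -124*(-193)*18 = 23932*18 = 430776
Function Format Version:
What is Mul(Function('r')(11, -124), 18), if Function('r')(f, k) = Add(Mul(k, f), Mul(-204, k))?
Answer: 430776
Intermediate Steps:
Function('r')(f, k) = Add(Mul(-204, k), Mul(f, k)) (Function('r')(f, k) = Add(Mul(f, k), Mul(-204, k)) = Add(Mul(-204, k), Mul(f, k)))
Mul(Function('r')(11, -124), 18) = Mul(Mul(-124, Add(-204, 11)), 18) = Mul(Mul(-124, -193), 18) = Mul(23932, 18) = 430776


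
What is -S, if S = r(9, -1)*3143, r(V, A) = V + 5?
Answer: -44002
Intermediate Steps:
r(V, A) = 5 + V
S = 44002 (S = (5 + 9)*3143 = 14*3143 = 44002)
-S = -1*44002 = -44002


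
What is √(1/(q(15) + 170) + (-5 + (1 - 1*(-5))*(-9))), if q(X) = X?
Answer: I*√2019090/185 ≈ 7.6808*I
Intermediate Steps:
√(1/(q(15) + 170) + (-5 + (1 - 1*(-5))*(-9))) = √(1/(15 + 170) + (-5 + (1 - 1*(-5))*(-9))) = √(1/185 + (-5 + (1 + 5)*(-9))) = √(1/185 + (-5 + 6*(-9))) = √(1/185 + (-5 - 54)) = √(1/185 - 59) = √(-10914/185) = I*√2019090/185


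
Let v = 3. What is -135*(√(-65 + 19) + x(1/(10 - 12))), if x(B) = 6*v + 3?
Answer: -2835 - 135*I*√46 ≈ -2835.0 - 915.61*I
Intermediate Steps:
x(B) = 21 (x(B) = 6*3 + 3 = 18 + 3 = 21)
-135*(√(-65 + 19) + x(1/(10 - 12))) = -135*(√(-65 + 19) + 21) = -135*(√(-46) + 21) = -135*(I*√46 + 21) = -135*(21 + I*√46) = -2835 - 135*I*√46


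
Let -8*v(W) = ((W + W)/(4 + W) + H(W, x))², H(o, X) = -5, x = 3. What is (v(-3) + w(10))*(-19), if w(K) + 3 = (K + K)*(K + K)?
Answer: -58045/8 ≈ -7255.6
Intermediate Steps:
w(K) = -3 + 4*K² (w(K) = -3 + (K + K)*(K + K) = -3 + (2*K)*(2*K) = -3 + 4*K²)
v(W) = -(-5 + 2*W/(4 + W))²/8 (v(W) = -((W + W)/(4 + W) - 5)²/8 = -((2*W)/(4 + W) - 5)²/8 = -(2*W/(4 + W) - 5)²/8 = -(-5 + 2*W/(4 + W))²/8)
(v(-3) + w(10))*(-19) = (-(20 + 3*(-3))²/(8*(4 - 3)²) + (-3 + 4*10²))*(-19) = (-⅛*(20 - 9)²/1² + (-3 + 4*100))*(-19) = (-⅛*1*11² + (-3 + 400))*(-19) = (-⅛*1*121 + 397)*(-19) = (-121/8 + 397)*(-19) = (3055/8)*(-19) = -58045/8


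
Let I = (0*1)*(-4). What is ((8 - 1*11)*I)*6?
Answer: 0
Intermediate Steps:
I = 0 (I = 0*(-4) = 0)
((8 - 1*11)*I)*6 = ((8 - 1*11)*0)*6 = ((8 - 11)*0)*6 = -3*0*6 = 0*6 = 0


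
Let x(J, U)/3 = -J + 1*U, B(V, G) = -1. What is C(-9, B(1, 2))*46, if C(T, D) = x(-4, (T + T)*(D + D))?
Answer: 5520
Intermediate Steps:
x(J, U) = -3*J + 3*U (x(J, U) = 3*(-J + 1*U) = 3*(-J + U) = 3*(U - J) = -3*J + 3*U)
C(T, D) = 12 + 12*D*T (C(T, D) = -3*(-4) + 3*((T + T)*(D + D)) = 12 + 3*((2*T)*(2*D)) = 12 + 3*(4*D*T) = 12 + 12*D*T)
C(-9, B(1, 2))*46 = (12 + 12*(-1)*(-9))*46 = (12 + 108)*46 = 120*46 = 5520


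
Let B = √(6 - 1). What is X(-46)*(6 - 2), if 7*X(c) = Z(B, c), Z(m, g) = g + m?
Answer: -184/7 + 4*√5/7 ≈ -25.008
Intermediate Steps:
B = √5 ≈ 2.2361
X(c) = c/7 + √5/7 (X(c) = (c + √5)/7 = c/7 + √5/7)
X(-46)*(6 - 2) = ((⅐)*(-46) + √5/7)*(6 - 2) = (-46/7 + √5/7)*4 = -184/7 + 4*√5/7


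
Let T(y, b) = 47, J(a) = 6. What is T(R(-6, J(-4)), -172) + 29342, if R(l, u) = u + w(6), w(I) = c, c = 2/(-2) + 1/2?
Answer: 29389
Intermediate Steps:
c = -½ (c = 2*(-½) + 1*(½) = -1 + ½ = -½ ≈ -0.50000)
w(I) = -½
R(l, u) = -½ + u (R(l, u) = u - ½ = -½ + u)
T(R(-6, J(-4)), -172) + 29342 = 47 + 29342 = 29389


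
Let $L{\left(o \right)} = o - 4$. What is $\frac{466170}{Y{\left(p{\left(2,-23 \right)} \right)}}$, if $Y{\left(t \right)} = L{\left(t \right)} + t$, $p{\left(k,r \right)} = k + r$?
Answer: $- \frac{233085}{23} \approx -10134.0$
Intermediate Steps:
$L{\left(o \right)} = -4 + o$ ($L{\left(o \right)} = o - 4 = -4 + o$)
$Y{\left(t \right)} = -4 + 2 t$ ($Y{\left(t \right)} = \left(-4 + t\right) + t = -4 + 2 t$)
$\frac{466170}{Y{\left(p{\left(2,-23 \right)} \right)}} = \frac{466170}{-4 + 2 \left(2 - 23\right)} = \frac{466170}{-4 + 2 \left(-21\right)} = \frac{466170}{-4 - 42} = \frac{466170}{-46} = 466170 \left(- \frac{1}{46}\right) = - \frac{233085}{23}$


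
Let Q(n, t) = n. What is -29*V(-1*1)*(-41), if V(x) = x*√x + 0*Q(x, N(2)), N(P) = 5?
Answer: -1189*I ≈ -1189.0*I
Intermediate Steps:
V(x) = x^(3/2) (V(x) = x*√x + 0*x = x^(3/2) + 0 = x^(3/2))
-29*V(-1*1)*(-41) = -29*(-I)*(-41) = -(-29)*I*(-41) = (29*I)*(-41) = -1189*I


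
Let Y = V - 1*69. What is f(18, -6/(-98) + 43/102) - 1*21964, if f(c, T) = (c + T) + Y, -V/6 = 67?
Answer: -112037753/4998 ≈ -22417.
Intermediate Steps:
V = -402 (V = -6*67 = -402)
Y = -471 (Y = -402 - 1*69 = -402 - 69 = -471)
f(c, T) = -471 + T + c (f(c, T) = (c + T) - 471 = (T + c) - 471 = -471 + T + c)
f(18, -6/(-98) + 43/102) - 1*21964 = (-471 + (-6/(-98) + 43/102) + 18) - 1*21964 = (-471 + (-6*(-1/98) + 43*(1/102)) + 18) - 21964 = (-471 + (3/49 + 43/102) + 18) - 21964 = (-471 + 2413/4998 + 18) - 21964 = -2261681/4998 - 21964 = -112037753/4998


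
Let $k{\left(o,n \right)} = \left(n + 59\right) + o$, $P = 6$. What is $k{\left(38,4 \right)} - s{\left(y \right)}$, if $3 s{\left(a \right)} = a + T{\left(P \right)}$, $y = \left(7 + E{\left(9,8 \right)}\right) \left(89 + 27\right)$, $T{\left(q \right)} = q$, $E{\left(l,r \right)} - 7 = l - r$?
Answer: $-481$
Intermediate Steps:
$E{\left(l,r \right)} = 7 + l - r$ ($E{\left(l,r \right)} = 7 + \left(l - r\right) = 7 + l - r$)
$k{\left(o,n \right)} = 59 + n + o$ ($k{\left(o,n \right)} = \left(59 + n\right) + o = 59 + n + o$)
$y = 1740$ ($y = \left(7 + \left(7 + 9 - 8\right)\right) \left(89 + 27\right) = \left(7 + \left(7 + 9 - 8\right)\right) 116 = \left(7 + 8\right) 116 = 15 \cdot 116 = 1740$)
$s{\left(a \right)} = 2 + \frac{a}{3}$ ($s{\left(a \right)} = \frac{a + 6}{3} = \frac{6 + a}{3} = 2 + \frac{a}{3}$)
$k{\left(38,4 \right)} - s{\left(y \right)} = \left(59 + 4 + 38\right) - \left(2 + \frac{1}{3} \cdot 1740\right) = 101 - \left(2 + 580\right) = 101 - 582 = -481$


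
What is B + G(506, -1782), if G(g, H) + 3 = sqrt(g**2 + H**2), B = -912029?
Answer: -912032 + 22*sqrt(7090) ≈ -9.1018e+5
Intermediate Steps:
G(g, H) = -3 + sqrt(H**2 + g**2) (G(g, H) = -3 + sqrt(g**2 + H**2) = -3 + sqrt(H**2 + g**2))
B + G(506, -1782) = -912029 + (-3 + sqrt((-1782)**2 + 506**2)) = -912029 + (-3 + sqrt(3175524 + 256036)) = -912029 + (-3 + sqrt(3431560)) = -912029 + (-3 + 22*sqrt(7090)) = -912032 + 22*sqrt(7090)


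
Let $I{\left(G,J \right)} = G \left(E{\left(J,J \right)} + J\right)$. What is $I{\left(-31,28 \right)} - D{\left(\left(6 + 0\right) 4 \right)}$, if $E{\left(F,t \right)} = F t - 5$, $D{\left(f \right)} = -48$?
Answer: $-24969$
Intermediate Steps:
$E{\left(F,t \right)} = -5 + F t$
$I{\left(G,J \right)} = G \left(-5 + J + J^{2}\right)$ ($I{\left(G,J \right)} = G \left(\left(-5 + J J\right) + J\right) = G \left(\left(-5 + J^{2}\right) + J\right) = G \left(-5 + J + J^{2}\right)$)
$I{\left(-31,28 \right)} - D{\left(\left(6 + 0\right) 4 \right)} = - 31 \left(-5 + 28 + 28^{2}\right) - -48 = - 31 \left(-5 + 28 + 784\right) + 48 = \left(-31\right) 807 + 48 = -25017 + 48 = -24969$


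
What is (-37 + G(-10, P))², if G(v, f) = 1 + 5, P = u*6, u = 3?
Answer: 961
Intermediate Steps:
P = 18 (P = 3*6 = 18)
G(v, f) = 6
(-37 + G(-10, P))² = (-37 + 6)² = (-31)² = 961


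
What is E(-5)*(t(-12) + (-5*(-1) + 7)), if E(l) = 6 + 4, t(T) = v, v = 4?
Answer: 160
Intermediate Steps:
t(T) = 4
E(l) = 10
E(-5)*(t(-12) + (-5*(-1) + 7)) = 10*(4 + (-5*(-1) + 7)) = 10*(4 + (5 + 7)) = 10*(4 + 12) = 10*16 = 160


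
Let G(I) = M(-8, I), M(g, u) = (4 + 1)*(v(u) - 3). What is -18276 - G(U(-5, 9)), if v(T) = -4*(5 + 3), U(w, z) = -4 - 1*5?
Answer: -18101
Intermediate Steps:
U(w, z) = -9 (U(w, z) = -4 - 5 = -9)
v(T) = -32 (v(T) = -4*8 = -32)
M(g, u) = -175 (M(g, u) = (4 + 1)*(-32 - 3) = 5*(-35) = -175)
G(I) = -175
-18276 - G(U(-5, 9)) = -18276 - 1*(-175) = -18276 + 175 = -18101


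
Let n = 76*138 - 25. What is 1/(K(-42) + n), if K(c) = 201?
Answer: 1/10664 ≈ 9.3773e-5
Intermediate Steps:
n = 10463 (n = 10488 - 25 = 10463)
1/(K(-42) + n) = 1/(201 + 10463) = 1/10664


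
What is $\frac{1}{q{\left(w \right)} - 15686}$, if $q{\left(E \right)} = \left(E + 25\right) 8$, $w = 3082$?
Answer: $\frac{1}{9170} \approx 0.00010905$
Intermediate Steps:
$q{\left(E \right)} = 200 + 8 E$ ($q{\left(E \right)} = \left(25 + E\right) 8 = 200 + 8 E$)
$\frac{1}{q{\left(w \right)} - 15686} = \frac{1}{\left(200 + 8 \cdot 3082\right) - 15686} = \frac{1}{\left(200 + 24656\right) - 15686} = \frac{1}{24856 - 15686} = \frac{1}{9170}$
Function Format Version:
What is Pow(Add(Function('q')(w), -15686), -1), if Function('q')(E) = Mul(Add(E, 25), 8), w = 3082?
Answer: Rational(1, 9170) ≈ 0.00010905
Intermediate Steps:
Function('q')(E) = Add(200, Mul(8, E)) (Function('q')(E) = Mul(Add(25, E), 8) = Add(200, Mul(8, E)))
Pow(Add(Function('q')(w), -15686), -1) = Pow(Add(Add(200, Mul(8, 3082)), -15686), -1) = Pow(Add(Add(200, 24656), -15686), -1) = Pow(Add(24856, -15686), -1) = Pow(9170, -1) = Rational(1, 9170)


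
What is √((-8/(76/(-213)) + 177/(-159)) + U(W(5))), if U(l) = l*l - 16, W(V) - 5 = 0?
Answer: 2*√7683410/1007 ≈ 5.5053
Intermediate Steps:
W(V) = 5 (W(V) = 5 + 0 = 5)
U(l) = -16 + l² (U(l) = l² - 16 = -16 + l²)
√((-8/(76/(-213)) + 177/(-159)) + U(W(5))) = √((-8/(76/(-213)) + 177/(-159)) + (-16 + 5²)) = √((-8/(76*(-1/213)) + 177*(-1/159)) + (-16 + 25)) = √((-8/(-76/213) - 59/53) + 9) = √((-8*(-213/76) - 59/53) + 9) = √((426/19 - 59/53) + 9) = √(21457/1007 + 9) = √(30520/1007) = 2*√7683410/1007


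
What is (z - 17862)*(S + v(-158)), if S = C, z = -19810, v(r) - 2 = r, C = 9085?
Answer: -336373288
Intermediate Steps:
v(r) = 2 + r
S = 9085
(z - 17862)*(S + v(-158)) = (-19810 - 17862)*(9085 + (2 - 158)) = -37672*(9085 - 156) = -37672*8929 = -336373288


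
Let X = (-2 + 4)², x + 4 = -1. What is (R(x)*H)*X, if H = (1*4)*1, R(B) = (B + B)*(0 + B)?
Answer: 800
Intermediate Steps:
x = -5 (x = -4 - 1 = -5)
X = 4 (X = 2² = 4)
R(B) = 2*B² (R(B) = (2*B)*B = 2*B²)
H = 4 (H = 4*1 = 4)
(R(x)*H)*X = ((2*(-5)²)*4)*4 = ((2*25)*4)*4 = (50*4)*4 = 200*4 = 800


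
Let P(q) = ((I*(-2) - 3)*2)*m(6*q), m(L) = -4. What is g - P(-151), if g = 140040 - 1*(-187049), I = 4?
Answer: 327001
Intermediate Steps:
g = 327089 (g = 140040 + 187049 = 327089)
P(q) = 88 (P(q) = ((4*(-2) - 3)*2)*(-4) = ((-8 - 3)*2)*(-4) = -11*2*(-4) = -22*(-4) = 88)
g - P(-151) = 327089 - 1*88 = 327089 - 88 = 327001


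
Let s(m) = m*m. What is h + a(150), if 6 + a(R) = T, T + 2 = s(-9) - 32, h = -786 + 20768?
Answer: 20023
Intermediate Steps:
h = 19982
s(m) = m²
T = 47 (T = -2 + ((-9)² - 32) = -2 + (81 - 32) = -2 + 49 = 47)
a(R) = 41 (a(R) = -6 + 47 = 41)
h + a(150) = 19982 + 41 = 20023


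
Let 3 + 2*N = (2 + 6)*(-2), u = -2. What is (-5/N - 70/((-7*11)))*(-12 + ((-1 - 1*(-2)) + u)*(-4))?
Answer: -2400/209 ≈ -11.483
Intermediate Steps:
N = -19/2 (N = -3/2 + ((2 + 6)*(-2))/2 = -3/2 + (8*(-2))/2 = -3/2 + (½)*(-16) = -3/2 - 8 = -19/2 ≈ -9.5000)
(-5/N - 70/((-7*11)))*(-12 + ((-1 - 1*(-2)) + u)*(-4)) = (-5/(-19/2) - 70/((-7*11)))*(-12 + ((-1 - 1*(-2)) - 2)*(-4)) = (-5*(-2/19) - 70/(-77))*(-12 + ((-1 + 2) - 2)*(-4)) = (10/19 - 70*(-1/77))*(-12 + (1 - 2)*(-4)) = (10/19 + 10/11)*(-12 - 1*(-4)) = 300*(-12 + 4)/209 = (300/209)*(-8) = -2400/209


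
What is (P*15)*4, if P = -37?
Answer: -2220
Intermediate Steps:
(P*15)*4 = -37*15*4 = -555*4 = -2220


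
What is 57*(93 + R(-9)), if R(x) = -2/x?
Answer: 15941/3 ≈ 5313.7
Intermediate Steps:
57*(93 + R(-9)) = 57*(93 - 2/(-9)) = 57*(93 - 2*(-⅑)) = 57*(93 + 2/9) = 57*(839/9) = 15941/3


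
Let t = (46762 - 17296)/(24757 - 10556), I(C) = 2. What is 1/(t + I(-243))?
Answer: 14201/57868 ≈ 0.24540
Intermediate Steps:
t = 29466/14201 ≈ 2.0749
1/(t + I(-243)) = 1/(29466/14201 + 2) = 1/(57868/14201) = 14201/57868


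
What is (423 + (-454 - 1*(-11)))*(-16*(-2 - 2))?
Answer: -1280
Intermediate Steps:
(423 + (-454 - 1*(-11)))*(-16*(-2 - 2)) = (423 + (-454 + 11))*(-16*(-4)) = (423 - 443)*64 = -20*64 = -1280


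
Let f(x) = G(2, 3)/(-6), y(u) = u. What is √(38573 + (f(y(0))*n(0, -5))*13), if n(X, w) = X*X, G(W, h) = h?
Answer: √38573 ≈ 196.40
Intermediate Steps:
n(X, w) = X²
f(x) = -½ (f(x) = 3/(-6) = 3*(-⅙) = -½)
√(38573 + (f(y(0))*n(0, -5))*13) = √(38573 - ½*0²*13) = √(38573 - ½*0*13) = √(38573 + 0*13) = √(38573 + 0) = √38573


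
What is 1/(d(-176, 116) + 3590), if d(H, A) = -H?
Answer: 1/3766 ≈ 0.00026553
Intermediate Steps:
1/(d(-176, 116) + 3590) = 1/(-1*(-176) + 3590) = 1/(176 + 3590) = 1/3766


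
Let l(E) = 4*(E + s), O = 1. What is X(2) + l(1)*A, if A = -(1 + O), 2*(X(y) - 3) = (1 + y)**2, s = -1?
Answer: 15/2 ≈ 7.5000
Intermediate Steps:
X(y) = 3 + (1 + y)**2/2
A = -2 (A = -(1 + 1) = -1*2 = -2)
l(E) = -4 + 4*E (l(E) = 4*(E - 1) = 4*(-1 + E) = -4 + 4*E)
X(2) + l(1)*A = (3 + (1 + 2)**2/2) + (-4 + 4*1)*(-2) = (3 + (1/2)*3**2) + (-4 + 4)*(-2) = (3 + (1/2)*9) + 0*(-2) = (3 + 9/2) + 0 = 15/2 + 0 = 15/2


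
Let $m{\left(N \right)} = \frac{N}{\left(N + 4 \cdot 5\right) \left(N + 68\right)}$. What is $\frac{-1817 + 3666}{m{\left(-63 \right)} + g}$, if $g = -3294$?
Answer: $- \frac{397535}{708147} \approx -0.56137$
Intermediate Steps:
$m{\left(N \right)} = \frac{N}{\left(20 + N\right) \left(68 + N\right)}$ ($m{\left(N \right)} = \frac{N}{\left(N + 20\right) \left(68 + N\right)} = \frac{N}{\left(20 + N\right) \left(68 + N\right)}$)
$\frac{-1817 + 3666}{m{\left(-63 \right)} + g} = \frac{-1817 + 3666}{- \frac{63}{1360 + \left(-63\right)^{2} + 88 \left(-63\right)} - 3294} = \frac{1849}{- \frac{63}{1360 + 3969 - 5544} - 3294} = \frac{1849}{- \frac{63}{-215} - 3294} = \frac{1849}{\left(-63\right) \left(- \frac{1}{215}\right) - 3294} = \frac{1849}{\frac{63}{215} - 3294} = \frac{1849}{- \frac{708147}{215}} = 1849 \left(- \frac{215}{708147}\right) = - \frac{397535}{708147}$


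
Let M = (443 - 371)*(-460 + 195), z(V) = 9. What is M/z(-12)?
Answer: -2120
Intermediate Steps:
M = -19080 (M = 72*(-265) = -19080)
M/z(-12) = -19080/9 = -19080*1/9 = -2120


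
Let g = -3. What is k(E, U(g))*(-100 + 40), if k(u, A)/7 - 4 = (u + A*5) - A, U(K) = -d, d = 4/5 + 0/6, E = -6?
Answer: 2184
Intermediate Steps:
d = 4/5 (d = 4*(1/5) + 0*(1/6) = 4/5 + 0 = 4/5 ≈ 0.80000)
U(K) = -4/5 (U(K) = -1*4/5 = -4/5)
k(u, A) = 28 + 7*u + 28*A (k(u, A) = 28 + 7*((u + A*5) - A) = 28 + 7*((u + 5*A) - A) = 28 + 7*(u + 4*A) = 28 + (7*u + 28*A) = 28 + 7*u + 28*A)
k(E, U(g))*(-100 + 40) = (28 + 7*(-6) + 28*(-4/5))*(-100 + 40) = (28 - 42 - 112/5)*(-60) = -182/5*(-60) = 2184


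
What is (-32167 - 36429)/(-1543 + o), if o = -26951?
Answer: 34298/14247 ≈ 2.4074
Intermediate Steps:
(-32167 - 36429)/(-1543 + o) = (-32167 - 36429)/(-1543 - 26951) = -68596/(-28494) = -68596*(-1/28494) = 34298/14247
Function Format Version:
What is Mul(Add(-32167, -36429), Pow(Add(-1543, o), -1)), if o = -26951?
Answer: Rational(34298, 14247) ≈ 2.4074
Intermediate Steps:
Mul(Add(-32167, -36429), Pow(Add(-1543, o), -1)) = Mul(Add(-32167, -36429), Pow(Add(-1543, -26951), -1)) = Mul(-68596, Pow(-28494, -1)) = Mul(-68596, Rational(-1, 28494)) = Rational(34298, 14247)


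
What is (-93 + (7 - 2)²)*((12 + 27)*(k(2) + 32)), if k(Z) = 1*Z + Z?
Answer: -95472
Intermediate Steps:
k(Z) = 2*Z (k(Z) = Z + Z = 2*Z)
(-93 + (7 - 2)²)*((12 + 27)*(k(2) + 32)) = (-93 + (7 - 2)²)*((12 + 27)*(2*2 + 32)) = (-93 + 5²)*(39*(4 + 32)) = (-93 + 25)*(39*36) = -68*1404 = -95472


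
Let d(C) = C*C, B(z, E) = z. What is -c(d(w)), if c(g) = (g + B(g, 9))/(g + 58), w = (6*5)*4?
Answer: -14400/7229 ≈ -1.9920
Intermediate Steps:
w = 120 (w = 30*4 = 120)
d(C) = C**2
c(g) = 2*g/(58 + g) (c(g) = (g + g)/(g + 58) = (2*g)/(58 + g) = 2*g/(58 + g))
-c(d(w)) = -2*120**2/(58 + 120**2) = -2*14400/(58 + 14400) = -2*14400/14458 = -1*14400/7229 = -14400/7229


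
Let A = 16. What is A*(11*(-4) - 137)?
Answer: -2896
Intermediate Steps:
A*(11*(-4) - 137) = 16*(11*(-4) - 137) = 16*(-44 - 137) = 16*(-181) = -2896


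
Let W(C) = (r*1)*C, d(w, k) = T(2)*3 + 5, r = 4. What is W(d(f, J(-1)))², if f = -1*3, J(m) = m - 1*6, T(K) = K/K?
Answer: 1024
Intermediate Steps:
T(K) = 1
J(m) = -6 + m (J(m) = m - 6 = -6 + m)
f = -3
d(w, k) = 8 (d(w, k) = 1*3 + 5 = 3 + 5 = 8)
W(C) = 4*C (W(C) = (4*1)*C = 4*C)
W(d(f, J(-1)))² = (4*8)² = 32² = 1024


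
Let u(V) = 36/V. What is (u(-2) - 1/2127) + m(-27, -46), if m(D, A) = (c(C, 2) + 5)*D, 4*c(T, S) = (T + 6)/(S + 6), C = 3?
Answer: -10930685/68064 ≈ -160.59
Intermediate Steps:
c(T, S) = (6 + T)/(4*(6 + S)) (c(T, S) = ((T + 6)/(S + 6))/4 = ((6 + T)/(6 + S))/4 = (6 + T)/(4*(6 + S)))
m(D, A) = 169*D/32 (m(D, A) = ((6 + 3)/(4*(6 + 2)) + 5)*D = ((¼)*9/8 + 5)*D = ((¼)*(⅛)*9 + 5)*D = (9/32 + 5)*D = 169*D/32)
(u(-2) - 1/2127) + m(-27, -46) = (36/(-2) - 1/2127) + (169/32)*(-27) = (36*(-½) - 1*1/2127) - 4563/32 = (-18 - 1/2127) - 4563/32 = -38287/2127 - 4563/32 = -10930685/68064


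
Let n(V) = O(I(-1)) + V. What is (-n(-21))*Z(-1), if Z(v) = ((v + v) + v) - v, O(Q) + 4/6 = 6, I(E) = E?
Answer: -94/3 ≈ -31.333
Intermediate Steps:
O(Q) = 16/3 (O(Q) = -2/3 + 6 = 16/3)
Z(v) = 2*v (Z(v) = (2*v + v) - v = 3*v - v = 2*v)
n(V) = 16/3 + V
(-n(-21))*Z(-1) = (-(16/3 - 21))*(2*(-1)) = -1*(-47/3)*(-2) = (47/3)*(-2) = -94/3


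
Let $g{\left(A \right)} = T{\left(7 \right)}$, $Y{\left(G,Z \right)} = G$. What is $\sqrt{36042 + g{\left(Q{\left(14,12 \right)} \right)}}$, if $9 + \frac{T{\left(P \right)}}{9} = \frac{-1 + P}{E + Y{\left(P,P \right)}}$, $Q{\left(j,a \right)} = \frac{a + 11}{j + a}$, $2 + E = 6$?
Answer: $\frac{25 \sqrt{6963}}{11} \approx 189.65$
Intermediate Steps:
$E = 4$ ($E = -2 + 6 = 4$)
$Q{\left(j,a \right)} = \frac{11 + a}{a + j}$
$T{\left(P \right)} = -81 + \frac{9 \left(-1 + P\right)}{4 + P}$ ($T{\left(P \right)} = -81 + 9 \frac{-1 + P}{4 + P} = -81 + \frac{9 \left(-1 + P\right)}{4 + P}$)
$g{\left(A \right)} = - \frac{837}{11}$ ($g{\left(A \right)} = \frac{9 \left(-37 - 56\right)}{4 + 7} = \frac{9 \left(-37 - 56\right)}{11} = 9 \cdot \frac{1}{11} \left(-93\right) = - \frac{837}{11}$)
$\sqrt{36042 + g{\left(Q{\left(14,12 \right)} \right)}} = \sqrt{36042 - \frac{837}{11}} = \sqrt{\frac{395625}{11}} = \frac{25 \sqrt{6963}}{11}$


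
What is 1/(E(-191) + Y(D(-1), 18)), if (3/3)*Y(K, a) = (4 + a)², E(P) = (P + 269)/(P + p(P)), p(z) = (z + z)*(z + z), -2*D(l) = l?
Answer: 145733/70534850 ≈ 0.0020661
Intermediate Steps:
D(l) = -l/2
p(z) = 4*z² (p(z) = (2*z)*(2*z) = 4*z²)
E(P) = (269 + P)/(P + 4*P²) (E(P) = (P + 269)/(P + 4*P²) = (269 + P)/(P + 4*P²))
Y(K, a) = (4 + a)²
1/(E(-191) + Y(D(-1), 18)) = 1/((269 - 191)/((-191)*(1 + 4*(-191))) + (4 + 18)²) = 1/(-1/191*78/(1 - 764) + 22²) = 1/(-1/191*78/(-763) + 484) = 1/(-1/191*(-1/763)*78 + 484) = 1/(78/145733 + 484) = 1/(70534850/145733) = 145733/70534850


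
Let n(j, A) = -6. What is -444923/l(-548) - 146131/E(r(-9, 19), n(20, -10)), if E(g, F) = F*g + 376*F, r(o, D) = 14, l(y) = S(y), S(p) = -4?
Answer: 130213043/1170 ≈ 1.1129e+5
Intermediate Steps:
l(y) = -4
E(g, F) = 376*F + F*g
-444923/l(-548) - 146131/E(r(-9, 19), n(20, -10)) = -444923/(-4) - 146131*(-1/(6*(376 + 14))) = -444923*(-¼) - 146131/((-6*390)) = 444923/4 - 146131/(-2340) = 444923/4 - 146131*(-1/2340) = 444923/4 + 146131/2340 = 130213043/1170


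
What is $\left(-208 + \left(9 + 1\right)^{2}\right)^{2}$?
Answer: $11664$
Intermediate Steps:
$\left(-208 + \left(9 + 1\right)^{2}\right)^{2} = \left(-208 + 10^{2}\right)^{2} = \left(-208 + 100\right)^{2} = \left(-108\right)^{2} = 11664$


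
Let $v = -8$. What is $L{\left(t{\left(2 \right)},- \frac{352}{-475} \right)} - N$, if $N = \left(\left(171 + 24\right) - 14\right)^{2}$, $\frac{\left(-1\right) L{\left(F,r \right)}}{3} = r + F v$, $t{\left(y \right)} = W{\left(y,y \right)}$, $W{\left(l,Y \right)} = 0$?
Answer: $- \frac{15562531}{475} \approx -32763.0$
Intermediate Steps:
$t{\left(y \right)} = 0$
$L{\left(F,r \right)} = - 3 r + 24 F$ ($L{\left(F,r \right)} = - 3 \left(r + F \left(-8\right)\right) = - 3 \left(r - 8 F\right) = - 3 r + 24 F$)
$N = 32761$ ($N = \left(195 - 14\right)^{2} = 181^{2} = 32761$)
$L{\left(t{\left(2 \right)},- \frac{352}{-475} \right)} - N = \left(- 3 \left(- \frac{352}{-475}\right) + 24 \cdot 0\right) - 32761 = \left(- 3 \left(\left(-352\right) \left(- \frac{1}{475}\right)\right) + 0\right) - 32761 = \left(\left(-3\right) \frac{352}{475} + 0\right) - 32761 = \left(- \frac{1056}{475} + 0\right) - 32761 = - \frac{1056}{475} - 32761 = - \frac{15562531}{475}$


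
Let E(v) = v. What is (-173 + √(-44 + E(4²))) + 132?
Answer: -41 + 2*I*√7 ≈ -41.0 + 5.2915*I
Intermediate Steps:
(-173 + √(-44 + E(4²))) + 132 = (-173 + √(-44 + 4²)) + 132 = (-173 + √(-44 + 16)) + 132 = (-173 + √(-28)) + 132 = (-173 + 2*I*√7) + 132 = -41 + 2*I*√7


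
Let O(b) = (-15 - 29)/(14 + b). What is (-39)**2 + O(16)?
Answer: 22793/15 ≈ 1519.5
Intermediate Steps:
O(b) = -44/(14 + b)
(-39)**2 + O(16) = (-39)**2 - 44/(14 + 16) = 1521 - 44/30 = 1521 - 44*1/30 = 1521 - 22/15 = 22793/15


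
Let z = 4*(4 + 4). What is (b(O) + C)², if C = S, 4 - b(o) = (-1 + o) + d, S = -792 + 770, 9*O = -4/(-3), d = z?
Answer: 1760929/729 ≈ 2415.5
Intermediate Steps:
z = 32 (z = 4*8 = 32)
d = 32
O = 4/27 (O = (-4/(-3))/9 = (-4*(-⅓))/9 = (⅑)*(4/3) = 4/27 ≈ 0.14815)
S = -22
b(o) = -27 - o (b(o) = 4 - ((-1 + o) + 32) = 4 - (31 + o) = 4 + (-31 - o) = -27 - o)
C = -22
(b(O) + C)² = ((-27 - 1*4/27) - 22)² = ((-27 - 4/27) - 22)² = (-733/27 - 22)² = (-1327/27)² = 1760929/729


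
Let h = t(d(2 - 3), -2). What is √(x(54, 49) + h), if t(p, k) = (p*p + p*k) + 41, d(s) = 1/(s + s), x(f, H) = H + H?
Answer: √561/2 ≈ 11.843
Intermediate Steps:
x(f, H) = 2*H
d(s) = 1/(2*s)
t(p, k) = 41 + p² + k*p (t(p, k) = (p² + k*p) + 41 = 41 + p² + k*p)
h = 169/4 (h = 41 + (1/(2*(2 - 3)))² - 1/(2 - 3) = 41 + ((½)/(-1))² - 1/(-1) = 41 + ((½)*(-1))² - (-1) = 41 + (-½)² - 2*(-½) = 41 + ¼ + 1 = 169/4 ≈ 42.250)
√(x(54, 49) + h) = √(2*49 + 169/4) = √(98 + 169/4) = √(561/4) = √561/2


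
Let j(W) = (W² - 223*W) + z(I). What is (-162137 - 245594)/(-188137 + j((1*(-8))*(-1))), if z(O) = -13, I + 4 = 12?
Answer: 407731/189870 ≈ 2.1474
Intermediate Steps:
I = 8 (I = -4 + 12 = 8)
j(W) = -13 + W² - 223*W (j(W) = (W² - 223*W) - 13 = -13 + W² - 223*W)
(-162137 - 245594)/(-188137 + j((1*(-8))*(-1))) = (-162137 - 245594)/(-188137 + (-13 + ((1*(-8))*(-1))² - 223*1*(-8)*(-1))) = -407731/(-188137 + (-13 + (-8*(-1))² - (-1784)*(-1))) = -407731/(-188137 + (-13 + 8² - 223*8)) = -407731/(-188137 + (-13 + 64 - 1784)) = -407731/(-188137 - 1733) = -407731/(-189870) = -407731*(-1/189870) = 407731/189870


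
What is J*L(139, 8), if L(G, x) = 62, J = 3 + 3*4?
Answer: 930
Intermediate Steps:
J = 15 (J = 3 + 12 = 15)
J*L(139, 8) = 15*62 = 930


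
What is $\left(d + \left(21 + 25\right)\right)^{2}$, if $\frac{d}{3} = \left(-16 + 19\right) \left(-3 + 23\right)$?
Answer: $51076$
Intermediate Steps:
$d = 180$ ($d = 3 \left(-16 + 19\right) \left(-3 + 23\right) = 3 \cdot 3 \cdot 20 = 3 \cdot 60 = 180$)
$\left(d + \left(21 + 25\right)\right)^{2} = \left(180 + \left(21 + 25\right)\right)^{2} = \left(180 + 46\right)^{2} = 226^{2} = 51076$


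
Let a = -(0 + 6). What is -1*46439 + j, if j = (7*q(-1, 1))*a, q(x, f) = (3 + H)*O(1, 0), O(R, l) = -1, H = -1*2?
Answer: -46397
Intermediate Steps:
H = -2
a = -6 (a = -1*6 = -6)
q(x, f) = -1 (q(x, f) = (3 - 2)*(-1) = 1*(-1) = -1)
j = 42 (j = (7*(-1))*(-6) = -7*(-6) = 42)
-1*46439 + j = -1*46439 + 42 = -46439 + 42 = -46397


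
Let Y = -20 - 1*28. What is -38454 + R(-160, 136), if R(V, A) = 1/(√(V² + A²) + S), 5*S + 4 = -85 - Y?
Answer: -42327048221/1100719 + 200*√689/1100719 ≈ -38454.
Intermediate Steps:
Y = -48 (Y = -20 - 28 = -48)
S = -41/5 (S = -⅘ + (-85 - 1*(-48))/5 = -⅘ + (-85 + 48)/5 = -⅘ + (⅕)*(-37) = -⅘ - 37/5 = -41/5 ≈ -8.2000)
R(V, A) = 1/(-41/5 + √(A² + V²)) (R(V, A) = 1/(√(V² + A²) - 41/5) = 1/(√(A² + V²) - 41/5) = 1/(-41/5 + √(A² + V²)))
-38454 + R(-160, 136) = -38454 + 5/(-41 + 5*√(136² + (-160)²)) = -38454 + 5/(-41 + 5*√(18496 + 25600)) = -38454 + 5/(-41 + 5*√44096) = -38454 + 5/(-41 + 5*(8*√689)) = -38454 + 5/(-41 + 40*√689)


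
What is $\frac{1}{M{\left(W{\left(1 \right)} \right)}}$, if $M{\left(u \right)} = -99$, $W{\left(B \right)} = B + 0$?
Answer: $- \frac{1}{99} \approx -0.010101$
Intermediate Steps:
$W{\left(B \right)} = B$
$\frac{1}{M{\left(W{\left(1 \right)} \right)}} = \frac{1}{-99} = - \frac{1}{99}$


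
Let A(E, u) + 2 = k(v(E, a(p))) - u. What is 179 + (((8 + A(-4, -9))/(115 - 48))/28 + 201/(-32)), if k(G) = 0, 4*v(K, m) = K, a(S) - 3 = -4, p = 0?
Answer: 2592283/15008 ≈ 172.73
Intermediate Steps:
a(S) = -1 (a(S) = 3 - 4 = -1)
v(K, m) = K/4
A(E, u) = -2 - u (A(E, u) = -2 + (0 - u) = -2 - u)
179 + (((8 + A(-4, -9))/(115 - 48))/28 + 201/(-32)) = 179 + (((8 + (-2 - 1*(-9)))/(115 - 48))/28 + 201/(-32)) = 179 + (((8 + (-2 + 9))/67)*(1/28) + 201*(-1/32)) = 179 + (((8 + 7)*(1/67))*(1/28) - 201/32) = 179 + ((15*(1/67))*(1/28) - 201/32) = 179 + ((15/67)*(1/28) - 201/32) = 179 + (15/1876 - 201/32) = 179 - 94149/15008 = 2592283/15008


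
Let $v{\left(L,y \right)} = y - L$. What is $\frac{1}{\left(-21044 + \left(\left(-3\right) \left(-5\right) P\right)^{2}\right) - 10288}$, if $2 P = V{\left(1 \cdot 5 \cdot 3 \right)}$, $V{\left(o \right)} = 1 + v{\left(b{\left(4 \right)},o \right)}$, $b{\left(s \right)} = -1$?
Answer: $- \frac{4}{60303} \approx -6.6332 \cdot 10^{-5}$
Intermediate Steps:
$V{\left(o \right)} = 2 + o$ ($V{\left(o \right)} = 1 + \left(o - -1\right) = 1 + \left(o + 1\right) = 1 + \left(1 + o\right) = 2 + o$)
$P = \frac{17}{2}$ ($P = \frac{2 + 1 \cdot 5 \cdot 3}{2} = \frac{2 + 5 \cdot 3}{2} = \frac{2 + 15}{2} = \frac{1}{2} \cdot 17 = \frac{17}{2} \approx 8.5$)
$\frac{1}{\left(-21044 + \left(\left(-3\right) \left(-5\right) P\right)^{2}\right) - 10288} = \frac{1}{\left(-21044 + \left(\left(-3\right) \left(-5\right) \frac{17}{2}\right)^{2}\right) - 10288} = \frac{1}{\left(-21044 + \left(15 \cdot \frac{17}{2}\right)^{2}\right) - 10288} = \frac{1}{\left(-21044 + \left(\frac{255}{2}\right)^{2}\right) - 10288} = \frac{1}{\left(-21044 + \frac{65025}{4}\right) - 10288} = \frac{1}{- \frac{19151}{4} - 10288} = \frac{1}{- \frac{60303}{4}} = - \frac{4}{60303}$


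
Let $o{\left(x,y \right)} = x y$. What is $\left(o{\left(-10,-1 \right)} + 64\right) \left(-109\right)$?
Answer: $-8066$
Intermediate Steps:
$\left(o{\left(-10,-1 \right)} + 64\right) \left(-109\right) = \left(\left(-10\right) \left(-1\right) + 64\right) \left(-109\right) = \left(10 + 64\right) \left(-109\right) = 74 \left(-109\right) = -8066$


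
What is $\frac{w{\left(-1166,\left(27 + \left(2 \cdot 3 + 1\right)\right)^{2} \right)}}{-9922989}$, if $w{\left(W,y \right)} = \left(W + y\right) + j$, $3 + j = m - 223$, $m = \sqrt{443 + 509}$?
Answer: $\frac{236}{9922989} - \frac{2 \sqrt{238}}{9922989} \approx 2.0674 \cdot 10^{-5}$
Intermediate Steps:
$m = 2 \sqrt{238}$ ($m = \sqrt{952} = 2 \sqrt{238} \approx 30.854$)
$j = -226 + 2 \sqrt{238}$ ($j = -3 + \left(2 \sqrt{238} - 223\right) = -3 - \left(223 - 2 \sqrt{238}\right) = -226 + 2 \sqrt{238} \approx -195.15$)
$w{\left(W,y \right)} = -226 + W + y + 2 \sqrt{238}$ ($w{\left(W,y \right)} = \left(W + y\right) - \left(226 - 2 \sqrt{238}\right) = -226 + W + y + 2 \sqrt{238}$)
$\frac{w{\left(-1166,\left(27 + \left(2 \cdot 3 + 1\right)\right)^{2} \right)}}{-9922989} = \frac{-226 - 1166 + \left(27 + \left(2 \cdot 3 + 1\right)\right)^{2} + 2 \sqrt{238}}{-9922989} = \left(-226 - 1166 + \left(27 + \left(6 + 1\right)\right)^{2} + 2 \sqrt{238}\right) \left(- \frac{1}{9922989}\right) = \left(-226 - 1166 + \left(27 + 7\right)^{2} + 2 \sqrt{238}\right) \left(- \frac{1}{9922989}\right) = \left(-226 - 1166 + 34^{2} + 2 \sqrt{238}\right) \left(- \frac{1}{9922989}\right) = \left(-226 - 1166 + 1156 + 2 \sqrt{238}\right) \left(- \frac{1}{9922989}\right) = \left(-236 + 2 \sqrt{238}\right) \left(- \frac{1}{9922989}\right) = \frac{236}{9922989} - \frac{2 \sqrt{238}}{9922989}$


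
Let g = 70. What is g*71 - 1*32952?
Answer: -27982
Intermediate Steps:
g*71 - 1*32952 = 70*71 - 1*32952 = 4970 - 32952 = -27982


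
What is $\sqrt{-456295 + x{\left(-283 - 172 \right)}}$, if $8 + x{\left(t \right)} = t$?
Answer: $i \sqrt{456758} \approx 675.84 i$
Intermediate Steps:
$x{\left(t \right)} = -8 + t$
$\sqrt{-456295 + x{\left(-283 - 172 \right)}} = \sqrt{-456295 - 463} = \sqrt{-456758} = i \sqrt{456758}$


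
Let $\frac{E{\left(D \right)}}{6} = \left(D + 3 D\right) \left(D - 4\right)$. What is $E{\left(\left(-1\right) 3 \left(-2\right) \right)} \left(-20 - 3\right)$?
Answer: $-6624$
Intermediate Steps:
$E{\left(D \right)} = 24 D \left(-4 + D\right)$ ($E{\left(D \right)} = 6 \left(D + 3 D\right) \left(D - 4\right) = 6 \cdot 4 D \left(-4 + D\right) = 24 D \left(-4 + D\right)$)
$E{\left(\left(-1\right) 3 \left(-2\right) \right)} \left(-20 - 3\right) = 24 \left(-1\right) 3 \left(-2\right) \left(-4 + \left(-1\right) 3 \left(-2\right)\right) \left(-20 - 3\right) = 24 \left(\left(-3\right) \left(-2\right)\right) \left(-4 - -6\right) \left(-23\right) = 24 \cdot 6 \left(-4 + 6\right) \left(-23\right) = 24 \cdot 6 \cdot 2 \left(-23\right) = 288 \left(-23\right) = -6624$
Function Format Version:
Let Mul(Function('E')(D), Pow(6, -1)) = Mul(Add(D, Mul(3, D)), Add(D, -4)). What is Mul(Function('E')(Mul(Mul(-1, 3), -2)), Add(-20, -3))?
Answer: -6624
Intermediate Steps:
Function('E')(D) = Mul(24, D, Add(-4, D)) (Function('E')(D) = Mul(6, Mul(Add(D, Mul(3, D)), Add(D, -4))) = Mul(6, Mul(Mul(4, D), Add(-4, D))) = Mul(6, Mul(4, D, Add(-4, D))) = Mul(24, D, Add(-4, D)))
Mul(Function('E')(Mul(Mul(-1, 3), -2)), Add(-20, -3)) = Mul(Mul(24, Mul(Mul(-1, 3), -2), Add(-4, Mul(Mul(-1, 3), -2))), Add(-20, -3)) = Mul(Mul(24, Mul(-3, -2), Add(-4, Mul(-3, -2))), -23) = Mul(Mul(24, 6, Add(-4, 6)), -23) = Mul(Mul(24, 6, 2), -23) = Mul(288, -23) = -6624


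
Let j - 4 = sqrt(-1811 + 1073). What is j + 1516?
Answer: 1520 + 3*I*sqrt(82) ≈ 1520.0 + 27.166*I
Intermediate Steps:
j = 4 + 3*I*sqrt(82) (j = 4 + sqrt(-1811 + 1073) = 4 + sqrt(-738) = 4 + 3*I*sqrt(82) ≈ 4.0 + 27.166*I)
j + 1516 = (4 + 3*I*sqrt(82)) + 1516 = 1520 + 3*I*sqrt(82)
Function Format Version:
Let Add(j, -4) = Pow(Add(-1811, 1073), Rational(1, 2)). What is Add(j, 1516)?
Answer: Add(1520, Mul(3, I, Pow(82, Rational(1, 2)))) ≈ Add(1520.0, Mul(27.166, I))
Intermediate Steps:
j = Add(4, Mul(3, I, Pow(82, Rational(1, 2)))) (j = Add(4, Pow(Add(-1811, 1073), Rational(1, 2))) = Add(4, Pow(-738, Rational(1, 2))) = Add(4, Mul(3, I, Pow(82, Rational(1, 2)))) ≈ Add(4.0000, Mul(27.166, I)))
Add(j, 1516) = Add(Add(4, Mul(3, I, Pow(82, Rational(1, 2)))), 1516) = Add(1520, Mul(3, I, Pow(82, Rational(1, 2))))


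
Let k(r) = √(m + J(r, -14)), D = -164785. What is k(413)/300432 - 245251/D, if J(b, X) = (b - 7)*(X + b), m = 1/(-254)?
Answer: 245251/164785 + 5*√418048186/76309728 ≈ 1.4896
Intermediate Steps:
m = -1/254 ≈ -0.0039370
J(b, X) = (-7 + b)*(X + b)
k(r) = √(24891/254 + r² - 21*r) (k(r) = √(-1/254 + (r² - 7*(-14) - 7*r - 14*r)) = √(-1/254 + (r² + 98 - 7*r - 14*r)) = √(-1/254 + (98 + r² - 21*r)) = √(24891/254 + r² - 21*r))
k(413)/300432 - 245251/D = (√(6322314 - 1354836*413 + 64516*413²)/254)/300432 - 245251/(-164785) = (√(6322314 - 559547268 + 64516*170569)/254)*(1/300432) - 245251*(-1/164785) = (√(6322314 - 559547268 + 11004429604)/254)*(1/300432) + 245251/164785 = (√10451204650/254)*(1/300432) + 245251/164785 = ((5*√418048186)/254)*(1/300432) + 245251/164785 = (5*√418048186/254)*(1/300432) + 245251/164785 = 5*√418048186/76309728 + 245251/164785 = 245251/164785 + 5*√418048186/76309728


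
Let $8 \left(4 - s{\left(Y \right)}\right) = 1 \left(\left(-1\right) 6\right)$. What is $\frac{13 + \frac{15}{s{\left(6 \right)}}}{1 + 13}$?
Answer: $\frac{307}{266} \approx 1.1541$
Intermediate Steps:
$s{\left(Y \right)} = \frac{19}{4}$ ($s{\left(Y \right)} = 4 - \frac{1 \left(\left(-1\right) 6\right)}{8} = 4 - \frac{1 \left(-6\right)}{8} = 4 - - \frac{3}{4} = 4 + \frac{3}{4} = \frac{19}{4}$)
$\frac{13 + \frac{15}{s{\left(6 \right)}}}{1 + 13} = \frac{13 + \frac{15}{\frac{19}{4}}}{1 + 13} = \frac{13 + 15 \cdot \frac{4}{19}}{14} = \left(13 + \frac{60}{19}\right) \frac{1}{14} = \frac{307}{19} \cdot \frac{1}{14} = \frac{307}{266}$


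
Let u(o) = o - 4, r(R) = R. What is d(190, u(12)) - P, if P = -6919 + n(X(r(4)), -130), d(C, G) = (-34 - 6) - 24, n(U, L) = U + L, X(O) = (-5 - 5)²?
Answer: 6885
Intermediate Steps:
X(O) = 100 (X(O) = (-10)² = 100)
u(o) = -4 + o
n(U, L) = L + U
d(C, G) = -64 (d(C, G) = -40 - 24 = -64)
P = -6949 (P = -6919 + (-130 + 100) = -6919 - 30 = -6949)
d(190, u(12)) - P = -64 - 1*(-6949) = -64 + 6949 = 6885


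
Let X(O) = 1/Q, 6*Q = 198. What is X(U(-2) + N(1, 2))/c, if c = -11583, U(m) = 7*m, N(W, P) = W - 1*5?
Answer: -1/382239 ≈ -2.6162e-6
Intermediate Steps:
N(W, P) = -5 + W (N(W, P) = W - 5 = -5 + W)
Q = 33 (Q = (1/6)*198 = 33)
X(O) = 1/33
X(U(-2) + N(1, 2))/c = (1/33)/(-11583) = (1/33)*(-1/11583) = -1/382239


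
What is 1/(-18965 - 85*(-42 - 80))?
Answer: -1/8595 ≈ -0.00011635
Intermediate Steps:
1/(-18965 - 85*(-42 - 80)) = 1/(-18965 - 85*(-122)) = 1/(-18965 + 10370) = 1/(-8595) = -1/8595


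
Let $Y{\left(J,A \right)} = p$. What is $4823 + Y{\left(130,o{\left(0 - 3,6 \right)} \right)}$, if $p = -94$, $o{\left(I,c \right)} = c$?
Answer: $4729$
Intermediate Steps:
$Y{\left(J,A \right)} = -94$
$4823 + Y{\left(130,o{\left(0 - 3,6 \right)} \right)} = 4823 - 94 = 4729$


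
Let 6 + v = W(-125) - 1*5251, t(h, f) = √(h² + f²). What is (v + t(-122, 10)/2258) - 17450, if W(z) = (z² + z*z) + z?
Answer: 8418 + √3746/1129 ≈ 8418.1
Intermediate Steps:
W(z) = z + 2*z² (W(z) = (z² + z²) + z = 2*z² + z = z + 2*z²)
t(h, f) = √(f² + h²)
v = 25868 (v = -6 + (-125*(1 + 2*(-125)) - 1*5251) = -6 + (-125*(1 - 250) - 5251) = -6 + (-125*(-249) - 5251) = -6 + (31125 - 5251) = -6 + 25874 = 25868)
(v + t(-122, 10)/2258) - 17450 = (25868 + √(10² + (-122)²)/2258) - 17450 = (25868 + √(100 + 14884)*(1/2258)) - 17450 = (25868 + √14984*(1/2258)) - 17450 = (25868 + (2*√3746)*(1/2258)) - 17450 = (25868 + √3746/1129) - 17450 = 8418 + √3746/1129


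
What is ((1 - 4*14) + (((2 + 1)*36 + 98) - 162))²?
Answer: 121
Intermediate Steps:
((1 - 4*14) + (((2 + 1)*36 + 98) - 162))² = ((1 - 56) + ((3*36 + 98) - 162))² = (-55 + ((108 + 98) - 162))² = (-55 + (206 - 162))² = (-55 + 44)² = (-11)² = 121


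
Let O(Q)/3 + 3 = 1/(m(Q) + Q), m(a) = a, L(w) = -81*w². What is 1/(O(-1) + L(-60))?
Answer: -2/583221 ≈ -3.4292e-6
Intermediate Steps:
O(Q) = -9 + 3/(2*Q) (O(Q) = -9 + 3/(Q + Q) = -9 + 3/((2*Q)) = -9 + 3*(1/(2*Q)) = -9 + 3/(2*Q))
1/(O(-1) + L(-60)) = 1/((-9 + (3/2)/(-1)) - 81*(-60)²) = 1/((-9 + (3/2)*(-1)) - 81*3600) = 1/((-9 - 3/2) - 291600) = 1/(-21/2 - 291600) = 1/(-583221/2) = -2/583221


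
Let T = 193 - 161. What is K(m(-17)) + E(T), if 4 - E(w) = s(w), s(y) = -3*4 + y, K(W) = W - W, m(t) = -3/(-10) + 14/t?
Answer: -16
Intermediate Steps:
m(t) = 3/10 + 14/t (m(t) = -3*(-1/10) + 14/t = 3/10 + 14/t)
K(W) = 0
s(y) = -12 + y
T = 32
E(w) = 16 - w (E(w) = 4 - (-12 + w) = 4 + (12 - w) = 16 - w)
K(m(-17)) + E(T) = 0 + (16 - 1*32) = 0 + (16 - 32) = 0 - 16 = -16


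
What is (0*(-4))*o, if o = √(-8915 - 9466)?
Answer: 0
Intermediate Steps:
o = I*√18381 (o = √(-18381) = I*√18381 ≈ 135.58*I)
(0*(-4))*o = (0*(-4))*(I*√18381) = 0*(I*√18381) = 0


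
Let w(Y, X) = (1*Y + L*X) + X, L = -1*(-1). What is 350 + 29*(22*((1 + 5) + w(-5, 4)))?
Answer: 6092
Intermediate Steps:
L = 1
w(Y, X) = Y + 2*X (w(Y, X) = (1*Y + 1*X) + X = (Y + X) + X = (X + Y) + X = Y + 2*X)
350 + 29*(22*((1 + 5) + w(-5, 4))) = 350 + 29*(22*((1 + 5) + (-5 + 2*4))) = 350 + 29*(22*(6 + (-5 + 8))) = 350 + 29*(22*(6 + 3)) = 350 + 29*(22*9) = 350 + 29*198 = 350 + 5742 = 6092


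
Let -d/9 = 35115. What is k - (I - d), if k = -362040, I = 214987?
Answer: -893062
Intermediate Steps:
d = -316035 (d = -9*35115 = -316035)
k - (I - d) = -362040 - (214987 - 1*(-316035)) = -362040 - (214987 + 316035) = -362040 - 1*531022 = -362040 - 531022 = -893062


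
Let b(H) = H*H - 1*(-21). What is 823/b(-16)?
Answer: 823/277 ≈ 2.9711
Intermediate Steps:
b(H) = 21 + H² (b(H) = H² + 21 = 21 + H²)
823/b(-16) = 823/(21 + (-16)²) = 823/(21 + 256) = 823/277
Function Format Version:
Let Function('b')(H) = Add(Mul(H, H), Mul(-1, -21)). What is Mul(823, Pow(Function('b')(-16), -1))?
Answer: Rational(823, 277) ≈ 2.9711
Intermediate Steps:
Function('b')(H) = Add(21, Pow(H, 2)) (Function('b')(H) = Add(Pow(H, 2), 21) = Add(21, Pow(H, 2)))
Mul(823, Pow(Function('b')(-16), -1)) = Mul(823, Pow(Add(21, Pow(-16, 2)), -1)) = Mul(823, Pow(Add(21, 256), -1)) = Mul(823, Pow(277, -1)) = Mul(823, Rational(1, 277)) = Rational(823, 277)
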